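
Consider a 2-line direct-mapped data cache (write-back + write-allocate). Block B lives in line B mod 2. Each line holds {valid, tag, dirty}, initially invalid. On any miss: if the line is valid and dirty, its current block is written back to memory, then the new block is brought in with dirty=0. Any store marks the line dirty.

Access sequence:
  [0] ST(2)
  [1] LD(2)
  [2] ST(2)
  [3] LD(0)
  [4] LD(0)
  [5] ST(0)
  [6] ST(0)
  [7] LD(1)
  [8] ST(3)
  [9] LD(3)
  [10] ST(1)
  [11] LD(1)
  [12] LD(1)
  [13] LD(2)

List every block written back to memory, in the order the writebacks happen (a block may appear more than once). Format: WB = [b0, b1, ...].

  0 | W B2 → L0 miss [D]
  1 | R B2 → L0 hit [D]
  2 | W B2 → L0 hit [D]
  3 | R B0 → L0 miss wb→B2 [-]
  4 | R B0 → L0 hit [-]
  5 | W B0 → L0 hit [D]
  6 | W B0 → L0 hit [D]
  7 | R B1 → L1 miss [-]
  8 | W B3 → L1 miss [D]
  9 | R B3 → L1 hit [D]
  10 | W B1 → L1 miss wb→B3 [D]
  11 | R B1 → L1 hit [D]
  12 | R B1 → L1 hit [D]
  13 | R B2 → L0 miss wb→B0 [-]

WB = [2, 3, 0]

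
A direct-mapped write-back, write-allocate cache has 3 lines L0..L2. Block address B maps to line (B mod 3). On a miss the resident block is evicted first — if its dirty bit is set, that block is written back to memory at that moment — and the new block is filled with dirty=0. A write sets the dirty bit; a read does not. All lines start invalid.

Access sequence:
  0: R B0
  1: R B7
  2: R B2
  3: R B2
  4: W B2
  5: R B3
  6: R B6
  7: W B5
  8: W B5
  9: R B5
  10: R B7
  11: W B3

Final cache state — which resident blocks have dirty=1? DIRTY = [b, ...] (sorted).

0: R B0 -> L0 miss  d=-]
1: R B7 -> L1 miss  d=-]
2: R B2 -> L2 miss  d=-]
3: R B2 -> L2 hit  d=-]
4: W B2 -> L2 hit  d=D]
5: R B3 -> L0 miss  d=-]
6: R B6 -> L0 miss  d=-]
7: W B5 -> L2 miss wb->B2  d=D]
8: W B5 -> L2 hit  d=D]
9: R B5 -> L2 hit  d=D]
10: R B7 -> L1 hit  d=-]
11: W B3 -> L0 miss  d=D]

DIRTY = [3, 5]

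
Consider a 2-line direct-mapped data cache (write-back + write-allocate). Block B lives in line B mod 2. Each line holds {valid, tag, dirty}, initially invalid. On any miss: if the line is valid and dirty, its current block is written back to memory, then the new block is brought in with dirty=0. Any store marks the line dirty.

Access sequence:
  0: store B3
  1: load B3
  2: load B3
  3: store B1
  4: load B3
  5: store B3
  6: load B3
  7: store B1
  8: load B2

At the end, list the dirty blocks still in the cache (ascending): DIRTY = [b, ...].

DIRTY = [1]

0: W B3 → L1 miss [D]
1: R B3 → L1 hit [D]
2: R B3 → L1 hit [D]
3: W B1 → L1 miss wb→B3 [D]
4: R B3 → L1 miss wb→B1 [-]
5: W B3 → L1 hit [D]
6: R B3 → L1 hit [D]
7: W B1 → L1 miss wb→B3 [D]
8: R B2 → L0 miss [-]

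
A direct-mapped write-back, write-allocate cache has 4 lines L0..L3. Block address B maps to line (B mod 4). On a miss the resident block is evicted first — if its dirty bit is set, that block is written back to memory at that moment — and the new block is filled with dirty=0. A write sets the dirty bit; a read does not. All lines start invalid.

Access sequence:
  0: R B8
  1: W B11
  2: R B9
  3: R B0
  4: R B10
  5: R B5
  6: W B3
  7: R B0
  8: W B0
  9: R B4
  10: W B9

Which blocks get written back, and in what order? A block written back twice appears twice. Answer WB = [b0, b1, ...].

WB = [11, 0]

  0 | R B8 → L0 miss [-]
  1 | W B11 → L3 miss [D]
  2 | R B9 → L1 miss [-]
  3 | R B0 → L0 miss [-]
  4 | R B10 → L2 miss [-]
  5 | R B5 → L1 miss [-]
  6 | W B3 → L3 miss wb→B11 [D]
  7 | R B0 → L0 hit [-]
  8 | W B0 → L0 hit [D]
  9 | R B4 → L0 miss wb→B0 [-]
  10 | W B9 → L1 miss [D]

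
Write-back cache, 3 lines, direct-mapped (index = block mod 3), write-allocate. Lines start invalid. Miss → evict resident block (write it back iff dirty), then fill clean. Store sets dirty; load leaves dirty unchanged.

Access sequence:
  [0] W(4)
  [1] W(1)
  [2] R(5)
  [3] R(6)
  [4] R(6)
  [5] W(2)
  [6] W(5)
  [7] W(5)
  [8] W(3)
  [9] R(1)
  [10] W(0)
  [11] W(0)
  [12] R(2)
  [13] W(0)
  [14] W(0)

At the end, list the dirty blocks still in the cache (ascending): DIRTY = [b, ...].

DIRTY = [0, 1]

0: W B4 → L1 miss [D]
1: W B1 → L1 miss wb→B4 [D]
2: R B5 → L2 miss [-]
3: R B6 → L0 miss [-]
4: R B6 → L0 hit [-]
5: W B2 → L2 miss [D]
6: W B5 → L2 miss wb→B2 [D]
7: W B5 → L2 hit [D]
8: W B3 → L0 miss [D]
9: R B1 → L1 hit [D]
10: W B0 → L0 miss wb→B3 [D]
11: W B0 → L0 hit [D]
12: R B2 → L2 miss wb→B5 [-]
13: W B0 → L0 hit [D]
14: W B0 → L0 hit [D]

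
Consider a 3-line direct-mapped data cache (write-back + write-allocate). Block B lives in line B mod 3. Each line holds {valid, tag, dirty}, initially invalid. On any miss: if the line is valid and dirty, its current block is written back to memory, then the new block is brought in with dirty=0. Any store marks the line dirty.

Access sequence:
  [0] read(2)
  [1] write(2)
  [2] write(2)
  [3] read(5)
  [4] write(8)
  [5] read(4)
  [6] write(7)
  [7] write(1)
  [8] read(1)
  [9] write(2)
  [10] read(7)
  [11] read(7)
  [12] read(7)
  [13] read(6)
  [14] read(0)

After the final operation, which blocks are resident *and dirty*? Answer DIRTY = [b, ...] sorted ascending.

DIRTY = [2]

  0 | R B2 → L2 miss [-]
  1 | W B2 → L2 hit [D]
  2 | W B2 → L2 hit [D]
  3 | R B5 → L2 miss wb→B2 [-]
  4 | W B8 → L2 miss [D]
  5 | R B4 → L1 miss [-]
  6 | W B7 → L1 miss [D]
  7 | W B1 → L1 miss wb→B7 [D]
  8 | R B1 → L1 hit [D]
  9 | W B2 → L2 miss wb→B8 [D]
  10 | R B7 → L1 miss wb→B1 [-]
  11 | R B7 → L1 hit [-]
  12 | R B7 → L1 hit [-]
  13 | R B6 → L0 miss [-]
  14 | R B0 → L0 miss [-]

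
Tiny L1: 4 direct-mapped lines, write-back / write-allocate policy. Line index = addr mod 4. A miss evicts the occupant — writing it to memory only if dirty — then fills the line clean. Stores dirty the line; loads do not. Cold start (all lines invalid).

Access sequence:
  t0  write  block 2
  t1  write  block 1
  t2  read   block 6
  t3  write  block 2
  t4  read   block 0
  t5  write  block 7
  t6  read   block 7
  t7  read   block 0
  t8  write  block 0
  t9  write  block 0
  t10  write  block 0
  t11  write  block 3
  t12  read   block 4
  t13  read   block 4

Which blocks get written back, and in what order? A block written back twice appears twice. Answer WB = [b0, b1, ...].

WB = [2, 7, 0]

0: W B2 -> L2 miss  d=D]
1: W B1 -> L1 miss  d=D]
2: R B6 -> L2 miss wb->B2  d=-]
3: W B2 -> L2 miss  d=D]
4: R B0 -> L0 miss  d=-]
5: W B7 -> L3 miss  d=D]
6: R B7 -> L3 hit  d=D]
7: R B0 -> L0 hit  d=-]
8: W B0 -> L0 hit  d=D]
9: W B0 -> L0 hit  d=D]
10: W B0 -> L0 hit  d=D]
11: W B3 -> L3 miss wb->B7  d=D]
12: R B4 -> L0 miss wb->B0  d=-]
13: R B4 -> L0 hit  d=-]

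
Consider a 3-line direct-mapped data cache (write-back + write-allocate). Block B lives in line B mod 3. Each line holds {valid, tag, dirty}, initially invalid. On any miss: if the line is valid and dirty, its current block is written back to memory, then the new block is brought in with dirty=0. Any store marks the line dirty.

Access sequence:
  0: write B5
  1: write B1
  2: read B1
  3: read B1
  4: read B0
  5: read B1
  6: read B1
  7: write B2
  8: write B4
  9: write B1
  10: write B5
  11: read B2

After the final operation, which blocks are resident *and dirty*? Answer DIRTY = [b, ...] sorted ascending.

DIRTY = [1]

  0 | W B5 → L2 miss [D]
  1 | W B1 → L1 miss [D]
  2 | R B1 → L1 hit [D]
  3 | R B1 → L1 hit [D]
  4 | R B0 → L0 miss [-]
  5 | R B1 → L1 hit [D]
  6 | R B1 → L1 hit [D]
  7 | W B2 → L2 miss wb→B5 [D]
  8 | W B4 → L1 miss wb→B1 [D]
  9 | W B1 → L1 miss wb→B4 [D]
  10 | W B5 → L2 miss wb→B2 [D]
  11 | R B2 → L2 miss wb→B5 [-]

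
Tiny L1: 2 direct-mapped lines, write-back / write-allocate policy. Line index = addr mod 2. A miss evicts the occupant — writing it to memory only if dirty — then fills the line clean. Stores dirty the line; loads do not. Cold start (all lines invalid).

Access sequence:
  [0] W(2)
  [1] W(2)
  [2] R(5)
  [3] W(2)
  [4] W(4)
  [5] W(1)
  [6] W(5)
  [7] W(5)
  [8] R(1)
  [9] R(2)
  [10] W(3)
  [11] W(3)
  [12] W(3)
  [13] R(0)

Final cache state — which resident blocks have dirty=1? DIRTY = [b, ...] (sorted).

  0 | W B2 → L0 miss [D]
  1 | W B2 → L0 hit [D]
  2 | R B5 → L1 miss [-]
  3 | W B2 → L0 hit [D]
  4 | W B4 → L0 miss wb→B2 [D]
  5 | W B1 → L1 miss [D]
  6 | W B5 → L1 miss wb→B1 [D]
  7 | W B5 → L1 hit [D]
  8 | R B1 → L1 miss wb→B5 [-]
  9 | R B2 → L0 miss wb→B4 [-]
  10 | W B3 → L1 miss [D]
  11 | W B3 → L1 hit [D]
  12 | W B3 → L1 hit [D]
  13 | R B0 → L0 miss [-]

DIRTY = [3]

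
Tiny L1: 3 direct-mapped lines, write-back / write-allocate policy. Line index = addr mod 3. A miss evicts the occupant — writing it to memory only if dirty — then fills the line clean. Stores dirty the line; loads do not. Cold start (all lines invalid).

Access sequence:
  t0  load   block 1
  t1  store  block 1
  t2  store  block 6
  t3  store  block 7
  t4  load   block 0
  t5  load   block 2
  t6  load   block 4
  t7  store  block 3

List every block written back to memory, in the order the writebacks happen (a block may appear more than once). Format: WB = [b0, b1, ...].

  0 | R B1 → L1 miss [-]
  1 | W B1 → L1 hit [D]
  2 | W B6 → L0 miss [D]
  3 | W B7 → L1 miss wb→B1 [D]
  4 | R B0 → L0 miss wb→B6 [-]
  5 | R B2 → L2 miss [-]
  6 | R B4 → L1 miss wb→B7 [-]
  7 | W B3 → L0 miss [D]

WB = [1, 6, 7]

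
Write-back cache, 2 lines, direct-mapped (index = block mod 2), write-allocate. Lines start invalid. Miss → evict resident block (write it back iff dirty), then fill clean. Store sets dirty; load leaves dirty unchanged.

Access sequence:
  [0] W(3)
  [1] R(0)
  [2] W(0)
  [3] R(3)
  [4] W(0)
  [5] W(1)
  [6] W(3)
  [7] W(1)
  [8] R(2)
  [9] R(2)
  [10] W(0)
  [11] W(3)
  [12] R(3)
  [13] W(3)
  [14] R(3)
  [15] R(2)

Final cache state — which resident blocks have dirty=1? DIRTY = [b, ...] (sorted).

DIRTY = [3]

0: W B3 -> L1 miss  d=D]
1: R B0 -> L0 miss  d=-]
2: W B0 -> L0 hit  d=D]
3: R B3 -> L1 hit  d=D]
4: W B0 -> L0 hit  d=D]
5: W B1 -> L1 miss wb->B3  d=D]
6: W B3 -> L1 miss wb->B1  d=D]
7: W B1 -> L1 miss wb->B3  d=D]
8: R B2 -> L0 miss wb->B0  d=-]
9: R B2 -> L0 hit  d=-]
10: W B0 -> L0 miss  d=D]
11: W B3 -> L1 miss wb->B1  d=D]
12: R B3 -> L1 hit  d=D]
13: W B3 -> L1 hit  d=D]
14: R B3 -> L1 hit  d=D]
15: R B2 -> L0 miss wb->B0  d=-]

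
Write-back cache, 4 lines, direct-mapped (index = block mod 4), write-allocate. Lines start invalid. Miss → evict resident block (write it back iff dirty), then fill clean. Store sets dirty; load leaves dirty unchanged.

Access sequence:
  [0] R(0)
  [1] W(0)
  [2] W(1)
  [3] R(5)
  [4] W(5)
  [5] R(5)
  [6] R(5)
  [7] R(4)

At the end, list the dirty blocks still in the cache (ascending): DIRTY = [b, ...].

0: R B0 → L0 miss [-]
1: W B0 → L0 hit [D]
2: W B1 → L1 miss [D]
3: R B5 → L1 miss wb→B1 [-]
4: W B5 → L1 hit [D]
5: R B5 → L1 hit [D]
6: R B5 → L1 hit [D]
7: R B4 → L0 miss wb→B0 [-]

DIRTY = [5]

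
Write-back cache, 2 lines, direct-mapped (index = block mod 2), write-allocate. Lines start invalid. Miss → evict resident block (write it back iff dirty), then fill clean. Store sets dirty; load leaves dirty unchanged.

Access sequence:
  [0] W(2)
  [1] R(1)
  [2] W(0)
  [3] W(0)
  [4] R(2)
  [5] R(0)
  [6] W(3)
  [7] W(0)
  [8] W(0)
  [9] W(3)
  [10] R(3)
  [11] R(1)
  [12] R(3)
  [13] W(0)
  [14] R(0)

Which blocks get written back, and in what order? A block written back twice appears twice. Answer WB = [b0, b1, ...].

WB = [2, 0, 3]

0: W B2 -> L0 miss  d=D]
1: R B1 -> L1 miss  d=-]
2: W B0 -> L0 miss wb->B2  d=D]
3: W B0 -> L0 hit  d=D]
4: R B2 -> L0 miss wb->B0  d=-]
5: R B0 -> L0 miss  d=-]
6: W B3 -> L1 miss  d=D]
7: W B0 -> L0 hit  d=D]
8: W B0 -> L0 hit  d=D]
9: W B3 -> L1 hit  d=D]
10: R B3 -> L1 hit  d=D]
11: R B1 -> L1 miss wb->B3  d=-]
12: R B3 -> L1 miss  d=-]
13: W B0 -> L0 hit  d=D]
14: R B0 -> L0 hit  d=D]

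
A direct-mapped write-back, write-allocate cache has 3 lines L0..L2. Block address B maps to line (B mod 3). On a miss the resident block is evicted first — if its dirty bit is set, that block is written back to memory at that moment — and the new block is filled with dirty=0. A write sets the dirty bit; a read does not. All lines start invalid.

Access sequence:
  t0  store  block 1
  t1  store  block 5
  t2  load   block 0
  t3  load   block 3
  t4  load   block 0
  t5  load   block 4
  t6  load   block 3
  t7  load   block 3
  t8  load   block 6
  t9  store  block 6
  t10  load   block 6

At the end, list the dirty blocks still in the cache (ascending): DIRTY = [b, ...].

0: W B1 -> L1 miss  d=D]
1: W B5 -> L2 miss  d=D]
2: R B0 -> L0 miss  d=-]
3: R B3 -> L0 miss  d=-]
4: R B0 -> L0 miss  d=-]
5: R B4 -> L1 miss wb->B1  d=-]
6: R B3 -> L0 miss  d=-]
7: R B3 -> L0 hit  d=-]
8: R B6 -> L0 miss  d=-]
9: W B6 -> L0 hit  d=D]
10: R B6 -> L0 hit  d=D]

DIRTY = [5, 6]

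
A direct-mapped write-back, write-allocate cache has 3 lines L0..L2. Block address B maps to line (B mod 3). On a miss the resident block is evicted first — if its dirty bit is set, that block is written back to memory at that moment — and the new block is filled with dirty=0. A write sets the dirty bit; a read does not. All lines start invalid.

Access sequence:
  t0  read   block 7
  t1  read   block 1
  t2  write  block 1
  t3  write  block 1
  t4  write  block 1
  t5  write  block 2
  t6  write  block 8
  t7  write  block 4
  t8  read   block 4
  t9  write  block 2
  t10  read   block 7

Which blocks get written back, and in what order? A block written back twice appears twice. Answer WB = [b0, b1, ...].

0: R B7 -> L1 miss  d=-]
1: R B1 -> L1 miss  d=-]
2: W B1 -> L1 hit  d=D]
3: W B1 -> L1 hit  d=D]
4: W B1 -> L1 hit  d=D]
5: W B2 -> L2 miss  d=D]
6: W B8 -> L2 miss wb->B2  d=D]
7: W B4 -> L1 miss wb->B1  d=D]
8: R B4 -> L1 hit  d=D]
9: W B2 -> L2 miss wb->B8  d=D]
10: R B7 -> L1 miss wb->B4  d=-]

WB = [2, 1, 8, 4]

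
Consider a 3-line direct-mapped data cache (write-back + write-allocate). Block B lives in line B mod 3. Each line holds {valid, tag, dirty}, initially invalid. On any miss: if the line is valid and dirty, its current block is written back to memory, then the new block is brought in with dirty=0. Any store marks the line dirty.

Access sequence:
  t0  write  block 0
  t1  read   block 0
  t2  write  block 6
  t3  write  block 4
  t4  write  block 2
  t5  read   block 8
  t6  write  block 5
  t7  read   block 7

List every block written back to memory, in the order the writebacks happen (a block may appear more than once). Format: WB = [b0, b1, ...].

  0 | W B0 → L0 miss [D]
  1 | R B0 → L0 hit [D]
  2 | W B6 → L0 miss wb→B0 [D]
  3 | W B4 → L1 miss [D]
  4 | W B2 → L2 miss [D]
  5 | R B8 → L2 miss wb→B2 [-]
  6 | W B5 → L2 miss [D]
  7 | R B7 → L1 miss wb→B4 [-]

WB = [0, 2, 4]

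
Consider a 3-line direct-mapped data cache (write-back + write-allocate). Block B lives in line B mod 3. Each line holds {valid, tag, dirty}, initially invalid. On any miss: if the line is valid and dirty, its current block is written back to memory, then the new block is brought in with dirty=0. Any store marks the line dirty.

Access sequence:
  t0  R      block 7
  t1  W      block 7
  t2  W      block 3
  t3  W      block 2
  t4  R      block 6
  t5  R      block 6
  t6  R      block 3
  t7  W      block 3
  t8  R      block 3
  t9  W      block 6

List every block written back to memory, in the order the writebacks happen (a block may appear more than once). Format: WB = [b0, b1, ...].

0: R B7 → L1 miss [-]
1: W B7 → L1 hit [D]
2: W B3 → L0 miss [D]
3: W B2 → L2 miss [D]
4: R B6 → L0 miss wb→B3 [-]
5: R B6 → L0 hit [-]
6: R B3 → L0 miss [-]
7: W B3 → L0 hit [D]
8: R B3 → L0 hit [D]
9: W B6 → L0 miss wb→B3 [D]

WB = [3, 3]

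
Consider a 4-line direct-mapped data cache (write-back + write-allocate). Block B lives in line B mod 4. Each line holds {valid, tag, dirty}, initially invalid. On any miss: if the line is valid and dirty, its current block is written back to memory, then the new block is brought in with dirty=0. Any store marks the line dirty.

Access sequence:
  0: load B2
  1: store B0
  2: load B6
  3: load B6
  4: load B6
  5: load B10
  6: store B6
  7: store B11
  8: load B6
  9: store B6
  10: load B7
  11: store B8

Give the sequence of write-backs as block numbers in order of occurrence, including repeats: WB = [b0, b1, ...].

WB = [11, 0]

0: R B2 → L2 miss [-]
1: W B0 → L0 miss [D]
2: R B6 → L2 miss [-]
3: R B6 → L2 hit [-]
4: R B6 → L2 hit [-]
5: R B10 → L2 miss [-]
6: W B6 → L2 miss [D]
7: W B11 → L3 miss [D]
8: R B6 → L2 hit [D]
9: W B6 → L2 hit [D]
10: R B7 → L3 miss wb→B11 [-]
11: W B8 → L0 miss wb→B0 [D]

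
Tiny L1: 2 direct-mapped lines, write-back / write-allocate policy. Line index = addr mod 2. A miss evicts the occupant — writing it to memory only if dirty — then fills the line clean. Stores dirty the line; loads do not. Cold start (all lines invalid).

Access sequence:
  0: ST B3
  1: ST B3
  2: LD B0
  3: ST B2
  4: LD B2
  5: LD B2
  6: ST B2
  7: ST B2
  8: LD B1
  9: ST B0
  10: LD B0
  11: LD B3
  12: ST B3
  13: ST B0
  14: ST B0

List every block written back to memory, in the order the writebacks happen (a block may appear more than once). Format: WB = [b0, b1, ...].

WB = [3, 2]

0: W B3 → L1 miss [D]
1: W B3 → L1 hit [D]
2: R B0 → L0 miss [-]
3: W B2 → L0 miss [D]
4: R B2 → L0 hit [D]
5: R B2 → L0 hit [D]
6: W B2 → L0 hit [D]
7: W B2 → L0 hit [D]
8: R B1 → L1 miss wb→B3 [-]
9: W B0 → L0 miss wb→B2 [D]
10: R B0 → L0 hit [D]
11: R B3 → L1 miss [-]
12: W B3 → L1 hit [D]
13: W B0 → L0 hit [D]
14: W B0 → L0 hit [D]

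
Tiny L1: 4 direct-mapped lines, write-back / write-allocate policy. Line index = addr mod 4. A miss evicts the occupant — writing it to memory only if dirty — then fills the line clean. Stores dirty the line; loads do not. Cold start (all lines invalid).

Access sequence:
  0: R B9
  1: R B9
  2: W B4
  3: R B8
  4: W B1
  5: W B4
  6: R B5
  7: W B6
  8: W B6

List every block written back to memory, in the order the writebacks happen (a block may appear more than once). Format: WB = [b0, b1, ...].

0: R B9 → L1 miss [-]
1: R B9 → L1 hit [-]
2: W B4 → L0 miss [D]
3: R B8 → L0 miss wb→B4 [-]
4: W B1 → L1 miss [D]
5: W B4 → L0 miss [D]
6: R B5 → L1 miss wb→B1 [-]
7: W B6 → L2 miss [D]
8: W B6 → L2 hit [D]

WB = [4, 1]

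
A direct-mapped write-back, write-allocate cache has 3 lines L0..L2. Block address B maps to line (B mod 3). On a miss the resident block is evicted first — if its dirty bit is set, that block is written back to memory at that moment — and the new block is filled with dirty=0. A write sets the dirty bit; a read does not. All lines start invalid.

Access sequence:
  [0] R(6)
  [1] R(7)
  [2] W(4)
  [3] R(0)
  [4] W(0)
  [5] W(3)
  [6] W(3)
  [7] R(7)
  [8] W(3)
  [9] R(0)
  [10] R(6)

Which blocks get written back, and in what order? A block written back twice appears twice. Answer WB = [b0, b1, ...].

  0 | R B6 → L0 miss [-]
  1 | R B7 → L1 miss [-]
  2 | W B4 → L1 miss [D]
  3 | R B0 → L0 miss [-]
  4 | W B0 → L0 hit [D]
  5 | W B3 → L0 miss wb→B0 [D]
  6 | W B3 → L0 hit [D]
  7 | R B7 → L1 miss wb→B4 [-]
  8 | W B3 → L0 hit [D]
  9 | R B0 → L0 miss wb→B3 [-]
  10 | R B6 → L0 miss [-]

WB = [0, 4, 3]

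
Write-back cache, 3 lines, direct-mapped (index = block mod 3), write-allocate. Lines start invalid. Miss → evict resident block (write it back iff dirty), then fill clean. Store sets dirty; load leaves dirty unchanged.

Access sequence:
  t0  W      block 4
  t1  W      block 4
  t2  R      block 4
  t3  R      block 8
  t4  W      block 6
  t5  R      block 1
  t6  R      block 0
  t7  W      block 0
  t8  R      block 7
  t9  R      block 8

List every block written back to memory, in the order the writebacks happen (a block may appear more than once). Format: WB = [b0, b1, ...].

0: W B4 -> L1 miss  d=D]
1: W B4 -> L1 hit  d=D]
2: R B4 -> L1 hit  d=D]
3: R B8 -> L2 miss  d=-]
4: W B6 -> L0 miss  d=D]
5: R B1 -> L1 miss wb->B4  d=-]
6: R B0 -> L0 miss wb->B6  d=-]
7: W B0 -> L0 hit  d=D]
8: R B7 -> L1 miss  d=-]
9: R B8 -> L2 hit  d=-]

WB = [4, 6]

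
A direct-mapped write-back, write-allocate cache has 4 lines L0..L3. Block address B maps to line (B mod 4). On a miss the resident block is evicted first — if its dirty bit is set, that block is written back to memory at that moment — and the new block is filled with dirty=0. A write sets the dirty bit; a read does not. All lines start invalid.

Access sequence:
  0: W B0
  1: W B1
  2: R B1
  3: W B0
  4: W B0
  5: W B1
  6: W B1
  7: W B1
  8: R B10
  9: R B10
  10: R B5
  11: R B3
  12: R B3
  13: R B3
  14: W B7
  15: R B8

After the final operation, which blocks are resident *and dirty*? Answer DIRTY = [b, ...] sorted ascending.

DIRTY = [7]

0: W B0 → L0 miss [D]
1: W B1 → L1 miss [D]
2: R B1 → L1 hit [D]
3: W B0 → L0 hit [D]
4: W B0 → L0 hit [D]
5: W B1 → L1 hit [D]
6: W B1 → L1 hit [D]
7: W B1 → L1 hit [D]
8: R B10 → L2 miss [-]
9: R B10 → L2 hit [-]
10: R B5 → L1 miss wb→B1 [-]
11: R B3 → L3 miss [-]
12: R B3 → L3 hit [-]
13: R B3 → L3 hit [-]
14: W B7 → L3 miss [D]
15: R B8 → L0 miss wb→B0 [-]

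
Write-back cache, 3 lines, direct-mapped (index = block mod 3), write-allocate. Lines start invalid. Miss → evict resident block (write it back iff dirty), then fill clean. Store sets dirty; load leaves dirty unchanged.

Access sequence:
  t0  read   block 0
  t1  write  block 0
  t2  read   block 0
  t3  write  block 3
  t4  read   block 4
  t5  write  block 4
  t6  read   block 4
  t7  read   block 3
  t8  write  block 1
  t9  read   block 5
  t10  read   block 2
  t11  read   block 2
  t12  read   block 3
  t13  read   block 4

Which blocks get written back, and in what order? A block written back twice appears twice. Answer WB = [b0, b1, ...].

WB = [0, 4, 1]

0: R B0 → L0 miss [-]
1: W B0 → L0 hit [D]
2: R B0 → L0 hit [D]
3: W B3 → L0 miss wb→B0 [D]
4: R B4 → L1 miss [-]
5: W B4 → L1 hit [D]
6: R B4 → L1 hit [D]
7: R B3 → L0 hit [D]
8: W B1 → L1 miss wb→B4 [D]
9: R B5 → L2 miss [-]
10: R B2 → L2 miss [-]
11: R B2 → L2 hit [-]
12: R B3 → L0 hit [D]
13: R B4 → L1 miss wb→B1 [-]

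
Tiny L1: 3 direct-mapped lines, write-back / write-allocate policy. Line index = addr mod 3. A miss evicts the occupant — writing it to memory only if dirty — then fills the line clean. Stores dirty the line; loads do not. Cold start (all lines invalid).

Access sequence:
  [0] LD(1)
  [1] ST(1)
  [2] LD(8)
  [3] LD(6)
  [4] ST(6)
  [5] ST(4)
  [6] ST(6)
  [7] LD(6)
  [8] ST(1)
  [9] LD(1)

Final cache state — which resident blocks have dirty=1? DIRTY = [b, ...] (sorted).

  0 | R B1 → L1 miss [-]
  1 | W B1 → L1 hit [D]
  2 | R B8 → L2 miss [-]
  3 | R B6 → L0 miss [-]
  4 | W B6 → L0 hit [D]
  5 | W B4 → L1 miss wb→B1 [D]
  6 | W B6 → L0 hit [D]
  7 | R B6 → L0 hit [D]
  8 | W B1 → L1 miss wb→B4 [D]
  9 | R B1 → L1 hit [D]

DIRTY = [1, 6]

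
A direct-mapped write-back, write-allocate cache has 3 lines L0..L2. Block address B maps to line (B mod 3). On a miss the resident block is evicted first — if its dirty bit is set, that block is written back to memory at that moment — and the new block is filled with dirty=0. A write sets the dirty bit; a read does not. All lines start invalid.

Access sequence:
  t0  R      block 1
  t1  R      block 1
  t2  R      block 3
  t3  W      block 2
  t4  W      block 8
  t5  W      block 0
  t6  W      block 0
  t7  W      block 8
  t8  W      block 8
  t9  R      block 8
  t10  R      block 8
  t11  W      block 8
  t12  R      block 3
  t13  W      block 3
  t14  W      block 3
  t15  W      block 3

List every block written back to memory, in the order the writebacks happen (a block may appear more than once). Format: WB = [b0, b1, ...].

  0 | R B1 → L1 miss [-]
  1 | R B1 → L1 hit [-]
  2 | R B3 → L0 miss [-]
  3 | W B2 → L2 miss [D]
  4 | W B8 → L2 miss wb→B2 [D]
  5 | W B0 → L0 miss [D]
  6 | W B0 → L0 hit [D]
  7 | W B8 → L2 hit [D]
  8 | W B8 → L2 hit [D]
  9 | R B8 → L2 hit [D]
  10 | R B8 → L2 hit [D]
  11 | W B8 → L2 hit [D]
  12 | R B3 → L0 miss wb→B0 [-]
  13 | W B3 → L0 hit [D]
  14 | W B3 → L0 hit [D]
  15 | W B3 → L0 hit [D]

WB = [2, 0]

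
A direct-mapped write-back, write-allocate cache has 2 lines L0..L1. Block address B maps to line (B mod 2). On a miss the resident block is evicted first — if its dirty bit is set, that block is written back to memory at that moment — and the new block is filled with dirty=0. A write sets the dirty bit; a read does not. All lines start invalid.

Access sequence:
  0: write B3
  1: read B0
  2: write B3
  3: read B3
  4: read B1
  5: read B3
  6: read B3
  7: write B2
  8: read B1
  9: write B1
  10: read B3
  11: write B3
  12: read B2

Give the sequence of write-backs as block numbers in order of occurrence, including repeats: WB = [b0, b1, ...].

WB = [3, 1]

0: W B3 → L1 miss [D]
1: R B0 → L0 miss [-]
2: W B3 → L1 hit [D]
3: R B3 → L1 hit [D]
4: R B1 → L1 miss wb→B3 [-]
5: R B3 → L1 miss [-]
6: R B3 → L1 hit [-]
7: W B2 → L0 miss [D]
8: R B1 → L1 miss [-]
9: W B1 → L1 hit [D]
10: R B3 → L1 miss wb→B1 [-]
11: W B3 → L1 hit [D]
12: R B2 → L0 hit [D]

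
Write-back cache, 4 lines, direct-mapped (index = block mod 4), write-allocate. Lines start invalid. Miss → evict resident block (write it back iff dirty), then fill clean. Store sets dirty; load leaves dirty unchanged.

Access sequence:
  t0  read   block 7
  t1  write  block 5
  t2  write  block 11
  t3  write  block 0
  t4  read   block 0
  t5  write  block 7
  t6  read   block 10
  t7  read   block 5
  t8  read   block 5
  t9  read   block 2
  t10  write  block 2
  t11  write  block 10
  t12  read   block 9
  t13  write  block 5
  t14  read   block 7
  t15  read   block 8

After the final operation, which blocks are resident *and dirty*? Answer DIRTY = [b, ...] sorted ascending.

0: R B7 → L3 miss [-]
1: W B5 → L1 miss [D]
2: W B11 → L3 miss [D]
3: W B0 → L0 miss [D]
4: R B0 → L0 hit [D]
5: W B7 → L3 miss wb→B11 [D]
6: R B10 → L2 miss [-]
7: R B5 → L1 hit [D]
8: R B5 → L1 hit [D]
9: R B2 → L2 miss [-]
10: W B2 → L2 hit [D]
11: W B10 → L2 miss wb→B2 [D]
12: R B9 → L1 miss wb→B5 [-]
13: W B5 → L1 miss [D]
14: R B7 → L3 hit [D]
15: R B8 → L0 miss wb→B0 [-]

DIRTY = [5, 7, 10]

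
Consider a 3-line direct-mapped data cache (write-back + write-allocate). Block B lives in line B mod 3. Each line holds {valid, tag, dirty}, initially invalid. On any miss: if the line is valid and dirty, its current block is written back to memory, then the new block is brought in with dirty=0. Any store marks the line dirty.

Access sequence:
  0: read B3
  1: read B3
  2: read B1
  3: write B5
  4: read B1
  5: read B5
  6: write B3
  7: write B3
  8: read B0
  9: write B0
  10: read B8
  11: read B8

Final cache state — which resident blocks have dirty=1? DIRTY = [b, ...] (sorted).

  0 | R B3 → L0 miss [-]
  1 | R B3 → L0 hit [-]
  2 | R B1 → L1 miss [-]
  3 | W B5 → L2 miss [D]
  4 | R B1 → L1 hit [-]
  5 | R B5 → L2 hit [D]
  6 | W B3 → L0 hit [D]
  7 | W B3 → L0 hit [D]
  8 | R B0 → L0 miss wb→B3 [-]
  9 | W B0 → L0 hit [D]
  10 | R B8 → L2 miss wb→B5 [-]
  11 | R B8 → L2 hit [-]

DIRTY = [0]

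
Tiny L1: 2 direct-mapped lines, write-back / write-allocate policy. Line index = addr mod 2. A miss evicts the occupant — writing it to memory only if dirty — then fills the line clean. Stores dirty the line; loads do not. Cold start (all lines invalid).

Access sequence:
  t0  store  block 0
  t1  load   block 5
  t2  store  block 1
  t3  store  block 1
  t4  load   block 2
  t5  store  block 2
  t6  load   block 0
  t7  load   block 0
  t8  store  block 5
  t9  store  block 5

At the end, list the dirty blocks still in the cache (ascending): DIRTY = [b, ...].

DIRTY = [5]

0: W B0 → L0 miss [D]
1: R B5 → L1 miss [-]
2: W B1 → L1 miss [D]
3: W B1 → L1 hit [D]
4: R B2 → L0 miss wb→B0 [-]
5: W B2 → L0 hit [D]
6: R B0 → L0 miss wb→B2 [-]
7: R B0 → L0 hit [-]
8: W B5 → L1 miss wb→B1 [D]
9: W B5 → L1 hit [D]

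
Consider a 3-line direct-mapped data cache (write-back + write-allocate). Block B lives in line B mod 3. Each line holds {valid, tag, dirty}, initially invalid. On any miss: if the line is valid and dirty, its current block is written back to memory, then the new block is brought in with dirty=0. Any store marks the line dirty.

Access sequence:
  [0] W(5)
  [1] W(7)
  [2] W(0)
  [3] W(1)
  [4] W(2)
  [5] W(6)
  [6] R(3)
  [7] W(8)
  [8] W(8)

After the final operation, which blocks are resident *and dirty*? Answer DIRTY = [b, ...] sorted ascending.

DIRTY = [1, 8]

0: W B5 -> L2 miss  d=D]
1: W B7 -> L1 miss  d=D]
2: W B0 -> L0 miss  d=D]
3: W B1 -> L1 miss wb->B7  d=D]
4: W B2 -> L2 miss wb->B5  d=D]
5: W B6 -> L0 miss wb->B0  d=D]
6: R B3 -> L0 miss wb->B6  d=-]
7: W B8 -> L2 miss wb->B2  d=D]
8: W B8 -> L2 hit  d=D]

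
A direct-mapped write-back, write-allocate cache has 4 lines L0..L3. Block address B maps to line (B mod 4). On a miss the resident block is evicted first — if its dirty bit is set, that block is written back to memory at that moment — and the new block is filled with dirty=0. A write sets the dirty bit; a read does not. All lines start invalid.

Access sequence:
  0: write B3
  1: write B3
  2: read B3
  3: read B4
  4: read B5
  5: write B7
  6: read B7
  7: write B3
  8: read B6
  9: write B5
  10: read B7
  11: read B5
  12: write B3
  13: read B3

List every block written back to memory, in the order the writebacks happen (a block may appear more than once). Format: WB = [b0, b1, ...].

0: W B3 → L3 miss [D]
1: W B3 → L3 hit [D]
2: R B3 → L3 hit [D]
3: R B4 → L0 miss [-]
4: R B5 → L1 miss [-]
5: W B7 → L3 miss wb→B3 [D]
6: R B7 → L3 hit [D]
7: W B3 → L3 miss wb→B7 [D]
8: R B6 → L2 miss [-]
9: W B5 → L1 hit [D]
10: R B7 → L3 miss wb→B3 [-]
11: R B5 → L1 hit [D]
12: W B3 → L3 miss [D]
13: R B3 → L3 hit [D]

WB = [3, 7, 3]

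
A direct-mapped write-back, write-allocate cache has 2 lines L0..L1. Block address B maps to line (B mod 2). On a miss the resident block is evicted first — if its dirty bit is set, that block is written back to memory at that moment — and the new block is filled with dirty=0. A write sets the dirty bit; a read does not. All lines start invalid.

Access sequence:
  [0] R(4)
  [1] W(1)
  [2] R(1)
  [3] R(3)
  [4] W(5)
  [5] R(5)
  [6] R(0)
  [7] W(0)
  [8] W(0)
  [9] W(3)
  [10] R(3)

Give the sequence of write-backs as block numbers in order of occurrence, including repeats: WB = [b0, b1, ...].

  0 | R B4 → L0 miss [-]
  1 | W B1 → L1 miss [D]
  2 | R B1 → L1 hit [D]
  3 | R B3 → L1 miss wb→B1 [-]
  4 | W B5 → L1 miss [D]
  5 | R B5 → L1 hit [D]
  6 | R B0 → L0 miss [-]
  7 | W B0 → L0 hit [D]
  8 | W B0 → L0 hit [D]
  9 | W B3 → L1 miss wb→B5 [D]
  10 | R B3 → L1 hit [D]

WB = [1, 5]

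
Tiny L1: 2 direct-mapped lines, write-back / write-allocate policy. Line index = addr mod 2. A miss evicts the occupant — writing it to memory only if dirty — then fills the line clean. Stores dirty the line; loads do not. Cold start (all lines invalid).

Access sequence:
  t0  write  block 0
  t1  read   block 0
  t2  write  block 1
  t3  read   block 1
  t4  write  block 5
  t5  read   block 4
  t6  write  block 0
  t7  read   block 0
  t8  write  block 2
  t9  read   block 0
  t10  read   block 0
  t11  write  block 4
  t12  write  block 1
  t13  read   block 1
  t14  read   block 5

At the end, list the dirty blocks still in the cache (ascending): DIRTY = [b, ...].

DIRTY = [4]

  0 | W B0 → L0 miss [D]
  1 | R B0 → L0 hit [D]
  2 | W B1 → L1 miss [D]
  3 | R B1 → L1 hit [D]
  4 | W B5 → L1 miss wb→B1 [D]
  5 | R B4 → L0 miss wb→B0 [-]
  6 | W B0 → L0 miss [D]
  7 | R B0 → L0 hit [D]
  8 | W B2 → L0 miss wb→B0 [D]
  9 | R B0 → L0 miss wb→B2 [-]
  10 | R B0 → L0 hit [-]
  11 | W B4 → L0 miss [D]
  12 | W B1 → L1 miss wb→B5 [D]
  13 | R B1 → L1 hit [D]
  14 | R B5 → L1 miss wb→B1 [-]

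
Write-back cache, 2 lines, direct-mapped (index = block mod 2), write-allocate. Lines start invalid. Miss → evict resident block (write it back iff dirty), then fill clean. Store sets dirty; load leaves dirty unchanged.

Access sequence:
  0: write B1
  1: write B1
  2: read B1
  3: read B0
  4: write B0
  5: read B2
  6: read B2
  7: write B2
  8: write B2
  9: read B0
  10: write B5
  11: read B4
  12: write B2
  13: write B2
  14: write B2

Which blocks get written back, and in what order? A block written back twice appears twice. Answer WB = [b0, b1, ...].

WB = [0, 2, 1]

0: W B1 → L1 miss [D]
1: W B1 → L1 hit [D]
2: R B1 → L1 hit [D]
3: R B0 → L0 miss [-]
4: W B0 → L0 hit [D]
5: R B2 → L0 miss wb→B0 [-]
6: R B2 → L0 hit [-]
7: W B2 → L0 hit [D]
8: W B2 → L0 hit [D]
9: R B0 → L0 miss wb→B2 [-]
10: W B5 → L1 miss wb→B1 [D]
11: R B4 → L0 miss [-]
12: W B2 → L0 miss [D]
13: W B2 → L0 hit [D]
14: W B2 → L0 hit [D]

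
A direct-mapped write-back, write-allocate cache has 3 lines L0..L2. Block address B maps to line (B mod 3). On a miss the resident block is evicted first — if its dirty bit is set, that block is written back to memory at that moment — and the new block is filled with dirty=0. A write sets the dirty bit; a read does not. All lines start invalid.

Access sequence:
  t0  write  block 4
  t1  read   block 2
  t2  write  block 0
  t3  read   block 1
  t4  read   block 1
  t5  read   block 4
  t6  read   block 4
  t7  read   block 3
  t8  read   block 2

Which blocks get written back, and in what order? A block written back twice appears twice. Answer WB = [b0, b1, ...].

WB = [4, 0]

  0 | W B4 → L1 miss [D]
  1 | R B2 → L2 miss [-]
  2 | W B0 → L0 miss [D]
  3 | R B1 → L1 miss wb→B4 [-]
  4 | R B1 → L1 hit [-]
  5 | R B4 → L1 miss [-]
  6 | R B4 → L1 hit [-]
  7 | R B3 → L0 miss wb→B0 [-]
  8 | R B2 → L2 hit [-]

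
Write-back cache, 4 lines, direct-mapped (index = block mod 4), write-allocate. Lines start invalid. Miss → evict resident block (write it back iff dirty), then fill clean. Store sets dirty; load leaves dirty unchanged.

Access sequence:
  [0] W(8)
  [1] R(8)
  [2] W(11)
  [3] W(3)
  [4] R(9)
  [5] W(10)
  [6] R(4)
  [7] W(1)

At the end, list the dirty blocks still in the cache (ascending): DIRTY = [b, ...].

DIRTY = [1, 3, 10]

0: W B8 -> L0 miss  d=D]
1: R B8 -> L0 hit  d=D]
2: W B11 -> L3 miss  d=D]
3: W B3 -> L3 miss wb->B11  d=D]
4: R B9 -> L1 miss  d=-]
5: W B10 -> L2 miss  d=D]
6: R B4 -> L0 miss wb->B8  d=-]
7: W B1 -> L1 miss  d=D]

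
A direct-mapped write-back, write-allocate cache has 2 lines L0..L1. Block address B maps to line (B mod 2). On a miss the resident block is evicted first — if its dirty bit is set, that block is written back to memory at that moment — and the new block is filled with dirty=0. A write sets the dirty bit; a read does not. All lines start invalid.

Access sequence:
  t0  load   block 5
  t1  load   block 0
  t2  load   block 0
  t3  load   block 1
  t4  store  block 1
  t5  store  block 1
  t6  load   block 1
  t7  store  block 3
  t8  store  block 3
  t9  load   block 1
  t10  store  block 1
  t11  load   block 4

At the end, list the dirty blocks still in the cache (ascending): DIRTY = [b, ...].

DIRTY = [1]

0: R B5 -> L1 miss  d=-]
1: R B0 -> L0 miss  d=-]
2: R B0 -> L0 hit  d=-]
3: R B1 -> L1 miss  d=-]
4: W B1 -> L1 hit  d=D]
5: W B1 -> L1 hit  d=D]
6: R B1 -> L1 hit  d=D]
7: W B3 -> L1 miss wb->B1  d=D]
8: W B3 -> L1 hit  d=D]
9: R B1 -> L1 miss wb->B3  d=-]
10: W B1 -> L1 hit  d=D]
11: R B4 -> L0 miss  d=-]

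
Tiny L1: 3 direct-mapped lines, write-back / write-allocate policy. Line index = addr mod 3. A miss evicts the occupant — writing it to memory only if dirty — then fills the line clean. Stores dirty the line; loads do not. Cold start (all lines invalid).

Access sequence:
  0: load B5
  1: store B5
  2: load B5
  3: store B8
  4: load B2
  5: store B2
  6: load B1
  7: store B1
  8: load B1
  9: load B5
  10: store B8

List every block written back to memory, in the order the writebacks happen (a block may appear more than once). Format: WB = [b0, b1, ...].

0: R B5 → L2 miss [-]
1: W B5 → L2 hit [D]
2: R B5 → L2 hit [D]
3: W B8 → L2 miss wb→B5 [D]
4: R B2 → L2 miss wb→B8 [-]
5: W B2 → L2 hit [D]
6: R B1 → L1 miss [-]
7: W B1 → L1 hit [D]
8: R B1 → L1 hit [D]
9: R B5 → L2 miss wb→B2 [-]
10: W B8 → L2 miss [D]

WB = [5, 8, 2]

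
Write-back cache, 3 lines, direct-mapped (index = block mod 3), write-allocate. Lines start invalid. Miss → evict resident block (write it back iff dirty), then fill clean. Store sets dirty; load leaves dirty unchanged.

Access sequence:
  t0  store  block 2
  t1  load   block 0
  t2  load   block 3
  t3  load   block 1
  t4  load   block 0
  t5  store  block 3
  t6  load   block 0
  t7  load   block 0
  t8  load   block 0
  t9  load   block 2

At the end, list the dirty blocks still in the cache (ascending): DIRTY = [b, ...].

DIRTY = [2]

0: W B2 → L2 miss [D]
1: R B0 → L0 miss [-]
2: R B3 → L0 miss [-]
3: R B1 → L1 miss [-]
4: R B0 → L0 miss [-]
5: W B3 → L0 miss [D]
6: R B0 → L0 miss wb→B3 [-]
7: R B0 → L0 hit [-]
8: R B0 → L0 hit [-]
9: R B2 → L2 hit [D]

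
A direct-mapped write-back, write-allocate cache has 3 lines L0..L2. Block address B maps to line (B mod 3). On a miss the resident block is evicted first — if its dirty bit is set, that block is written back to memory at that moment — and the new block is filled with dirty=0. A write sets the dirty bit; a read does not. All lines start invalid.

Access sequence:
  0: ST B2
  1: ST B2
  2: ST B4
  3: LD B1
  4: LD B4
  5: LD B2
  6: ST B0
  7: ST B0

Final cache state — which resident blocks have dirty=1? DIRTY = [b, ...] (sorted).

0: W B2 → L2 miss [D]
1: W B2 → L2 hit [D]
2: W B4 → L1 miss [D]
3: R B1 → L1 miss wb→B4 [-]
4: R B4 → L1 miss [-]
5: R B2 → L2 hit [D]
6: W B0 → L0 miss [D]
7: W B0 → L0 hit [D]

DIRTY = [0, 2]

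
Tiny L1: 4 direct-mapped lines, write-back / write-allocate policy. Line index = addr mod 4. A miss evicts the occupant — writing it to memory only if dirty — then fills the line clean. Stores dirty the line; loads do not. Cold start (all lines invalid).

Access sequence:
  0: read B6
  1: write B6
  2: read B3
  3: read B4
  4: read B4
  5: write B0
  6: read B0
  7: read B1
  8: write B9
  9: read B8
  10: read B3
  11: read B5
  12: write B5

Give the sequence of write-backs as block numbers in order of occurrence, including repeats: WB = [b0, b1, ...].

0: R B6 -> L2 miss  d=-]
1: W B6 -> L2 hit  d=D]
2: R B3 -> L3 miss  d=-]
3: R B4 -> L0 miss  d=-]
4: R B4 -> L0 hit  d=-]
5: W B0 -> L0 miss  d=D]
6: R B0 -> L0 hit  d=D]
7: R B1 -> L1 miss  d=-]
8: W B9 -> L1 miss  d=D]
9: R B8 -> L0 miss wb->B0  d=-]
10: R B3 -> L3 hit  d=-]
11: R B5 -> L1 miss wb->B9  d=-]
12: W B5 -> L1 hit  d=D]

WB = [0, 9]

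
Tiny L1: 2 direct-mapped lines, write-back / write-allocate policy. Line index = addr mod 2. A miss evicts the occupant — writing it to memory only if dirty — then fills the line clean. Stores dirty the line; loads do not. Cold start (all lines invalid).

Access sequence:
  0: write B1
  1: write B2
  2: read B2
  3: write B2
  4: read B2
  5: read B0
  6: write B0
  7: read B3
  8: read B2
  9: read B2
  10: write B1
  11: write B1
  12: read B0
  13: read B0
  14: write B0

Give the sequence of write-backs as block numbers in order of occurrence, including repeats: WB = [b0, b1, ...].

0: W B1 → L1 miss [D]
1: W B2 → L0 miss [D]
2: R B2 → L0 hit [D]
3: W B2 → L0 hit [D]
4: R B2 → L0 hit [D]
5: R B0 → L0 miss wb→B2 [-]
6: W B0 → L0 hit [D]
7: R B3 → L1 miss wb→B1 [-]
8: R B2 → L0 miss wb→B0 [-]
9: R B2 → L0 hit [-]
10: W B1 → L1 miss [D]
11: W B1 → L1 hit [D]
12: R B0 → L0 miss [-]
13: R B0 → L0 hit [-]
14: W B0 → L0 hit [D]

WB = [2, 1, 0]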